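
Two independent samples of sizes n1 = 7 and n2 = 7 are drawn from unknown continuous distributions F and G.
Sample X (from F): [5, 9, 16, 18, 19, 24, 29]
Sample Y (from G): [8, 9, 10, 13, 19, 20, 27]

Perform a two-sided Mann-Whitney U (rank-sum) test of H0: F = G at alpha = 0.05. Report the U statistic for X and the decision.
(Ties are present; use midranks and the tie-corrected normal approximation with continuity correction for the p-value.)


Step 1: Combine and sort all 14 observations; assign midranks.
sorted (value, group): (5,X), (8,Y), (9,X), (9,Y), (10,Y), (13,Y), (16,X), (18,X), (19,X), (19,Y), (20,Y), (24,X), (27,Y), (29,X)
ranks: 5->1, 8->2, 9->3.5, 9->3.5, 10->5, 13->6, 16->7, 18->8, 19->9.5, 19->9.5, 20->11, 24->12, 27->13, 29->14
Step 2: Rank sum for X: R1 = 1 + 3.5 + 7 + 8 + 9.5 + 12 + 14 = 55.
Step 3: U_X = R1 - n1(n1+1)/2 = 55 - 7*8/2 = 55 - 28 = 27.
       U_Y = n1*n2 - U_X = 49 - 27 = 22.
Step 4: Ties are present, so use the tie-corrected normal approximation (with continuity correction) for the p-value.
Step 5: p-value = 0.797863; compare to alpha = 0.05. fail to reject H0.

U_X = 27, p = 0.797863, fail to reject H0 at alpha = 0.05.


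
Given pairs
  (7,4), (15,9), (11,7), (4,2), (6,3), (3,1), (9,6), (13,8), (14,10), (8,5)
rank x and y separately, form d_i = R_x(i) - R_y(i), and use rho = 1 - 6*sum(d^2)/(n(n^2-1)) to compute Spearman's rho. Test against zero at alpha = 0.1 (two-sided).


Step 1: Rank x and y separately (midranks; no ties here).
rank(x): 7->4, 15->10, 11->7, 4->2, 6->3, 3->1, 9->6, 13->8, 14->9, 8->5
rank(y): 4->4, 9->9, 7->7, 2->2, 3->3, 1->1, 6->6, 8->8, 10->10, 5->5
Step 2: d_i = R_x(i) - R_y(i); compute d_i^2.
  (4-4)^2=0, (10-9)^2=1, (7-7)^2=0, (2-2)^2=0, (3-3)^2=0, (1-1)^2=0, (6-6)^2=0, (8-8)^2=0, (9-10)^2=1, (5-5)^2=0
sum(d^2) = 2.
Step 3: rho = 1 - 6*2 / (10*(10^2 - 1)) = 1 - 12/990 = 0.987879.
Step 4: Under H0, t = rho * sqrt((n-2)/(1-rho^2)) = 18.0003 ~ t(8).
Step 5: Two-sided p-value from the t-distribution with 8 df = 0.000000.
Step 6: alpha = 0.1. reject H0.

rho = 0.9879, p = 0.000000, reject H0 at alpha = 0.1.


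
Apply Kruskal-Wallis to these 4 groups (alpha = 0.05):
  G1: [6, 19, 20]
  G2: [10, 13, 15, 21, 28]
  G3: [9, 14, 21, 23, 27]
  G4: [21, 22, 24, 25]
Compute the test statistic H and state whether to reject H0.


Step 1: Combine all N = 17 observations and assign midranks.
sorted (value, group, rank): (6,G1,1), (9,G3,2), (10,G2,3), (13,G2,4), (14,G3,5), (15,G2,6), (19,G1,7), (20,G1,8), (21,G2,10), (21,G3,10), (21,G4,10), (22,G4,12), (23,G3,13), (24,G4,14), (25,G4,15), (27,G3,16), (28,G2,17)
Step 2: Sum ranks within each group.
R_1 = 16 (n_1 = 3)
R_2 = 40 (n_2 = 5)
R_3 = 46 (n_3 = 5)
R_4 = 51 (n_4 = 4)
Step 3: H = 12/(N(N+1)) * sum(R_i^2/n_i) - 3(N+1)
     = 12/(17*18) * (16^2/3 + 40^2/5 + 46^2/5 + 51^2/4) - 3*18
     = 0.039216 * 1478.78 - 54
     = 3.991503.
Step 4: Ties present; correction factor C = 1 - 24/(17^3 - 17) = 0.995098. Corrected H = 3.991503 / 0.995098 = 4.011166.
Step 5: Under H0, H ~ chi^2(3); p-value = 0.260261.
Step 6: alpha = 0.05. fail to reject H0.

H = 4.0112, df = 3, p = 0.260261, fail to reject H0.


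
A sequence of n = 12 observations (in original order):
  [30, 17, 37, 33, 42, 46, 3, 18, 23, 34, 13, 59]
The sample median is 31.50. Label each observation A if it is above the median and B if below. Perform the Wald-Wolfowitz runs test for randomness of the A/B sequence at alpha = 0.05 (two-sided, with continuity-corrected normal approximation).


Step 1: Compute median = 31.50; label A = above, B = below.
Labels in order: BBAAAABBBABA  (n_A = 6, n_B = 6)
Step 2: Count runs R = 6.
Step 3: Under H0 (random ordering), E[R] = 2*n_A*n_B/(n_A+n_B) + 1 = 2*6*6/12 + 1 = 7.0000.
        Var[R] = 2*n_A*n_B*(2*n_A*n_B - n_A - n_B) / ((n_A+n_B)^2 * (n_A+n_B-1)) = 4320/1584 = 2.7273.
        SD[R] = 1.6514.
Step 4: Continuity-corrected z = (R + 0.5 - E[R]) / SD[R] = (6 + 0.5 - 7.0000) / 1.6514 = -0.3028.
Step 5: Two-sided p-value via normal approximation = 2*(1 - Phi(|z|)) = 0.762069.
Step 6: alpha = 0.05. fail to reject H0.

R = 6, z = -0.3028, p = 0.762069, fail to reject H0.


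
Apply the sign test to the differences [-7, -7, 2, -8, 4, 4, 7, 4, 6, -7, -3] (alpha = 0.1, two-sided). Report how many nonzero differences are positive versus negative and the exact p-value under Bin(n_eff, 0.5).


Step 1: Discard zero differences. Original n = 11; n_eff = number of nonzero differences = 11.
Nonzero differences (with sign): -7, -7, +2, -8, +4, +4, +7, +4, +6, -7, -3
Step 2: Count signs: positive = 6, negative = 5.
Step 3: Under H0: P(positive) = 0.5, so the number of positives S ~ Bin(11, 0.5).
Step 4: Two-sided exact p-value = sum of Bin(11,0.5) probabilities at or below the observed probability = 1.000000.
Step 5: alpha = 0.1. fail to reject H0.

n_eff = 11, pos = 6, neg = 5, p = 1.000000, fail to reject H0.


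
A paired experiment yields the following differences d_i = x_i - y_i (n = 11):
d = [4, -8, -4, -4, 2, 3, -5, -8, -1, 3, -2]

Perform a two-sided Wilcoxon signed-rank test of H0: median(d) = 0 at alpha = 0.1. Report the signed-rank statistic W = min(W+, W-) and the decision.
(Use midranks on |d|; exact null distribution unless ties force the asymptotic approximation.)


Step 1: Drop any zero differences (none here) and take |d_i|.
|d| = [4, 8, 4, 4, 2, 3, 5, 8, 1, 3, 2]
Step 2: Midrank |d_i| (ties get averaged ranks).
ranks: |4|->7, |8|->10.5, |4|->7, |4|->7, |2|->2.5, |3|->4.5, |5|->9, |8|->10.5, |1|->1, |3|->4.5, |2|->2.5
Step 3: Attach original signs; sum ranks with positive sign and with negative sign.
W+ = 7 + 2.5 + 4.5 + 4.5 = 18.5
W- = 10.5 + 7 + 7 + 9 + 10.5 + 1 + 2.5 = 47.5
(Check: W+ + W- = 66 should equal n(n+1)/2 = 66.)
Step 4: Test statistic W = min(W+, W-) = 18.5.
Step 5: Ties in |d|, so use the tie-corrected normal approximation.
        E[W] = n(n+1)/4 = 11*12/4 = 33.
        Tie groups: |d|=2 (t=2), |d|=3 (t=2), |d|=4 (t=3), |d|=8 (t=2); sum(t^3 - t) = 42.
        Var[W] = n(n+1)(2n+1)/24 - sum(t^3-t)/48 = 3036/24 - 42/48 = 125.625.
        z = (W - E[W]) / sqrt(Var[W]) = (18.5 - 33) / 11.2083 = -1.2937.
        Two-sided p = 2*Phi(z) = 0.195773.
Step 6: alpha = 0.1. fail to reject H0.

W+ = 18.5, W- = 47.5, W = min = 18.5, p = 0.195773, fail to reject H0.


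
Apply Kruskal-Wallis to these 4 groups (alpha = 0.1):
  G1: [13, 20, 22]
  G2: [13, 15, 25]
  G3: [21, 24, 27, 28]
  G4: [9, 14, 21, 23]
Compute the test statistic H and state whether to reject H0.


Step 1: Combine all N = 14 observations and assign midranks.
sorted (value, group, rank): (9,G4,1), (13,G1,2.5), (13,G2,2.5), (14,G4,4), (15,G2,5), (20,G1,6), (21,G3,7.5), (21,G4,7.5), (22,G1,9), (23,G4,10), (24,G3,11), (25,G2,12), (27,G3,13), (28,G3,14)
Step 2: Sum ranks within each group.
R_1 = 17.5 (n_1 = 3)
R_2 = 19.5 (n_2 = 3)
R_3 = 45.5 (n_3 = 4)
R_4 = 22.5 (n_4 = 4)
Step 3: H = 12/(N(N+1)) * sum(R_i^2/n_i) - 3(N+1)
     = 12/(14*15) * (17.5^2/3 + 19.5^2/3 + 45.5^2/4 + 22.5^2/4) - 3*15
     = 0.057143 * 872.958 - 45
     = 4.883333.
Step 4: Ties present; correction factor C = 1 - 12/(14^3 - 14) = 0.995604. Corrected H = 4.883333 / 0.995604 = 4.904893.
Step 5: Under H0, H ~ chi^2(3); p-value = 0.178895.
Step 6: alpha = 0.1. fail to reject H0.

H = 4.9049, df = 3, p = 0.178895, fail to reject H0.


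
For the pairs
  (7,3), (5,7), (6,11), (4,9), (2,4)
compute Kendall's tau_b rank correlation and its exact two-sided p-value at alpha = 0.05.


Step 1: Enumerate the 10 unordered pairs (i,j) with i<j and classify each by sign(x_j-x_i) * sign(y_j-y_i).
  (1,2):dx=-2,dy=+4->D; (1,3):dx=-1,dy=+8->D; (1,4):dx=-3,dy=+6->D; (1,5):dx=-5,dy=+1->D
  (2,3):dx=+1,dy=+4->C; (2,4):dx=-1,dy=+2->D; (2,5):dx=-3,dy=-3->C; (3,4):dx=-2,dy=-2->C
  (3,5):dx=-4,dy=-7->C; (4,5):dx=-2,dy=-5->C
Step 2: C = 5, D = 5, total pairs = 10.
Step 3: tau = (C - D)/(n(n-1)/2) = (5 - 5)/10 = 0.000000.
Step 4: Exact two-sided p-value (enumerate n! = 120 permutations of y under H0): p = 1.000000.
Step 5: alpha = 0.05. fail to reject H0.

tau_b = 0.0000 (C=5, D=5), p = 1.000000, fail to reject H0.


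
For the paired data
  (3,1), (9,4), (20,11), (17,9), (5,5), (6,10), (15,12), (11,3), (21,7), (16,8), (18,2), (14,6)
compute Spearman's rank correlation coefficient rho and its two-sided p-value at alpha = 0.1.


Step 1: Rank x and y separately (midranks; no ties here).
rank(x): 3->1, 9->4, 20->11, 17->9, 5->2, 6->3, 15->7, 11->5, 21->12, 16->8, 18->10, 14->6
rank(y): 1->1, 4->4, 11->11, 9->9, 5->5, 10->10, 12->12, 3->3, 7->7, 8->8, 2->2, 6->6
Step 2: d_i = R_x(i) - R_y(i); compute d_i^2.
  (1-1)^2=0, (4-4)^2=0, (11-11)^2=0, (9-9)^2=0, (2-5)^2=9, (3-10)^2=49, (7-12)^2=25, (5-3)^2=4, (12-7)^2=25, (8-8)^2=0, (10-2)^2=64, (6-6)^2=0
sum(d^2) = 176.
Step 3: rho = 1 - 6*176 / (12*(12^2 - 1)) = 1 - 1056/1716 = 0.384615.
Step 4: Under H0, t = rho * sqrt((n-2)/(1-rho^2)) = 1.3176 ~ t(10).
Step 5: Two-sided p-value from the t-distribution with 10 df = 0.217020.
Step 6: alpha = 0.1. fail to reject H0.

rho = 0.3846, p = 0.217020, fail to reject H0 at alpha = 0.1.


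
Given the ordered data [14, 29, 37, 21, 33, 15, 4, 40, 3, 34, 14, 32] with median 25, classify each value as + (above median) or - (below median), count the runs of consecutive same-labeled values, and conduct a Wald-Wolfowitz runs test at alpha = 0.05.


Step 1: Compute median = 25; label A = above, B = below.
Labels in order: BAABABBABABA  (n_A = 6, n_B = 6)
Step 2: Count runs R = 10.
Step 3: Under H0 (random ordering), E[R] = 2*n_A*n_B/(n_A+n_B) + 1 = 2*6*6/12 + 1 = 7.0000.
        Var[R] = 2*n_A*n_B*(2*n_A*n_B - n_A - n_B) / ((n_A+n_B)^2 * (n_A+n_B-1)) = 4320/1584 = 2.7273.
        SD[R] = 1.6514.
Step 4: Continuity-corrected z = (R - 0.5 - E[R]) / SD[R] = (10 - 0.5 - 7.0000) / 1.6514 = 1.5138.
Step 5: Two-sided p-value via normal approximation = 2*(1 - Phi(|z|)) = 0.130070.
Step 6: alpha = 0.05. fail to reject H0.

R = 10, z = 1.5138, p = 0.130070, fail to reject H0.


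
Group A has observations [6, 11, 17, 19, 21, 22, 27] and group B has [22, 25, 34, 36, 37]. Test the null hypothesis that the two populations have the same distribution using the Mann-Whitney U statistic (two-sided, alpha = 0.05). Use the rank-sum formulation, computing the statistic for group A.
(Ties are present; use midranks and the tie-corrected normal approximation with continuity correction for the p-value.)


Step 1: Combine and sort all 12 observations; assign midranks.
sorted (value, group): (6,X), (11,X), (17,X), (19,X), (21,X), (22,X), (22,Y), (25,Y), (27,X), (34,Y), (36,Y), (37,Y)
ranks: 6->1, 11->2, 17->3, 19->4, 21->5, 22->6.5, 22->6.5, 25->8, 27->9, 34->10, 36->11, 37->12
Step 2: Rank sum for X: R1 = 1 + 2 + 3 + 4 + 5 + 6.5 + 9 = 30.5.
Step 3: U_X = R1 - n1(n1+1)/2 = 30.5 - 7*8/2 = 30.5 - 28 = 2.5.
       U_Y = n1*n2 - U_X = 35 - 2.5 = 32.5.
Step 4: Ties are present, so use the tie-corrected normal approximation (with continuity correction) for the p-value.
Step 5: p-value = 0.018328; compare to alpha = 0.05. reject H0.

U_X = 2.5, p = 0.018328, reject H0 at alpha = 0.05.


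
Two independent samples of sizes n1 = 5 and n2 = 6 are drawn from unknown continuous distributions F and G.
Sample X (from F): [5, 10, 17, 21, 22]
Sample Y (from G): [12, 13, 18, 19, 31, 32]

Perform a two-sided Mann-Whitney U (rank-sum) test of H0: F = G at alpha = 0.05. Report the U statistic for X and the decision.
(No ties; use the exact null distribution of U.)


Step 1: Combine and sort all 11 observations; assign midranks.
sorted (value, group): (5,X), (10,X), (12,Y), (13,Y), (17,X), (18,Y), (19,Y), (21,X), (22,X), (31,Y), (32,Y)
ranks: 5->1, 10->2, 12->3, 13->4, 17->5, 18->6, 19->7, 21->8, 22->9, 31->10, 32->11
Step 2: Rank sum for X: R1 = 1 + 2 + 5 + 8 + 9 = 25.
Step 3: U_X = R1 - n1(n1+1)/2 = 25 - 5*6/2 = 25 - 15 = 10.
       U_Y = n1*n2 - U_X = 30 - 10 = 20.
Step 4: No ties, so the exact null distribution of U (based on enumerating the C(11,5) = 462 equally likely rank assignments) gives the two-sided p-value.
Step 5: p-value = 0.428571; compare to alpha = 0.05. fail to reject H0.

U_X = 10, p = 0.428571, fail to reject H0 at alpha = 0.05.


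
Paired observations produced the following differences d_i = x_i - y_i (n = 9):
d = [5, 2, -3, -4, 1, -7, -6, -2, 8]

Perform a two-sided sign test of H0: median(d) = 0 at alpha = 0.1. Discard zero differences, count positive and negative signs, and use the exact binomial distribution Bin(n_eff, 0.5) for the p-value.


Step 1: Discard zero differences. Original n = 9; n_eff = number of nonzero differences = 9.
Nonzero differences (with sign): +5, +2, -3, -4, +1, -7, -6, -2, +8
Step 2: Count signs: positive = 4, negative = 5.
Step 3: Under H0: P(positive) = 0.5, so the number of positives S ~ Bin(9, 0.5).
Step 4: Two-sided exact p-value = sum of Bin(9,0.5) probabilities at or below the observed probability = 1.000000.
Step 5: alpha = 0.1. fail to reject H0.

n_eff = 9, pos = 4, neg = 5, p = 1.000000, fail to reject H0.


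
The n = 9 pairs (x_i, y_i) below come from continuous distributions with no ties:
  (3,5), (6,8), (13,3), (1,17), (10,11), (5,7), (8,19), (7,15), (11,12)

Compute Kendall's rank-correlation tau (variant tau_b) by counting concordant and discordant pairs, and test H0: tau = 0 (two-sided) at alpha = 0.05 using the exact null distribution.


Step 1: Enumerate the 36 unordered pairs (i,j) with i<j and classify each by sign(x_j-x_i) * sign(y_j-y_i).
  (1,2):dx=+3,dy=+3->C; (1,3):dx=+10,dy=-2->D; (1,4):dx=-2,dy=+12->D; (1,5):dx=+7,dy=+6->C
  (1,6):dx=+2,dy=+2->C; (1,7):dx=+5,dy=+14->C; (1,8):dx=+4,dy=+10->C; (1,9):dx=+8,dy=+7->C
  (2,3):dx=+7,dy=-5->D; (2,4):dx=-5,dy=+9->D; (2,5):dx=+4,dy=+3->C; (2,6):dx=-1,dy=-1->C
  (2,7):dx=+2,dy=+11->C; (2,8):dx=+1,dy=+7->C; (2,9):dx=+5,dy=+4->C; (3,4):dx=-12,dy=+14->D
  (3,5):dx=-3,dy=+8->D; (3,6):dx=-8,dy=+4->D; (3,7):dx=-5,dy=+16->D; (3,8):dx=-6,dy=+12->D
  (3,9):dx=-2,dy=+9->D; (4,5):dx=+9,dy=-6->D; (4,6):dx=+4,dy=-10->D; (4,7):dx=+7,dy=+2->C
  (4,8):dx=+6,dy=-2->D; (4,9):dx=+10,dy=-5->D; (5,6):dx=-5,dy=-4->C; (5,7):dx=-2,dy=+8->D
  (5,8):dx=-3,dy=+4->D; (5,9):dx=+1,dy=+1->C; (6,7):dx=+3,dy=+12->C; (6,8):dx=+2,dy=+8->C
  (6,9):dx=+6,dy=+5->C; (7,8):dx=-1,dy=-4->C; (7,9):dx=+3,dy=-7->D; (8,9):dx=+4,dy=-3->D
Step 2: C = 18, D = 18, total pairs = 36.
Step 3: tau = (C - D)/(n(n-1)/2) = (18 - 18)/36 = 0.000000.
Step 4: Exact two-sided p-value (enumerate n! = 362880 permutations of y under H0): p = 1.000000.
Step 5: alpha = 0.05. fail to reject H0.

tau_b = 0.0000 (C=18, D=18), p = 1.000000, fail to reject H0.


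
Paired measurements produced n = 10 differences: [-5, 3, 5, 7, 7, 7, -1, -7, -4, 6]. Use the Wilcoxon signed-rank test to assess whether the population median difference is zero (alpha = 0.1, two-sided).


Step 1: Drop any zero differences (none here) and take |d_i|.
|d| = [5, 3, 5, 7, 7, 7, 1, 7, 4, 6]
Step 2: Midrank |d_i| (ties get averaged ranks).
ranks: |5|->4.5, |3|->2, |5|->4.5, |7|->8.5, |7|->8.5, |7|->8.5, |1|->1, |7|->8.5, |4|->3, |6|->6
Step 3: Attach original signs; sum ranks with positive sign and with negative sign.
W+ = 2 + 4.5 + 8.5 + 8.5 + 8.5 + 6 = 38
W- = 4.5 + 1 + 8.5 + 3 = 17
(Check: W+ + W- = 55 should equal n(n+1)/2 = 55.)
Step 4: Test statistic W = min(W+, W-) = 17.
Step 5: Ties in |d|, so use the tie-corrected normal approximation.
        E[W] = n(n+1)/4 = 10*11/4 = 27.5.
        Tie groups: |d|=5 (t=2), |d|=7 (t=4); sum(t^3 - t) = 66.
        Var[W] = n(n+1)(2n+1)/24 - sum(t^3-t)/48 = 2310/24 - 66/48 = 94.875.
        z = (W - E[W]) / sqrt(Var[W]) = (17 - 27.5) / 9.7404 = -1.0780.
        Two-sided p = 2*Phi(z) = 0.281040.
Step 6: alpha = 0.1. fail to reject H0.

W+ = 38, W- = 17, W = min = 17, p = 0.281040, fail to reject H0.


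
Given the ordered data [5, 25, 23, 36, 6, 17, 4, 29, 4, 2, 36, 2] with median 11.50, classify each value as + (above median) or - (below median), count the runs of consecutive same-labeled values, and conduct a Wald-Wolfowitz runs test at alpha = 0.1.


Step 1: Compute median = 11.50; label A = above, B = below.
Labels in order: BAAABABABBAB  (n_A = 6, n_B = 6)
Step 2: Count runs R = 9.
Step 3: Under H0 (random ordering), E[R] = 2*n_A*n_B/(n_A+n_B) + 1 = 2*6*6/12 + 1 = 7.0000.
        Var[R] = 2*n_A*n_B*(2*n_A*n_B - n_A - n_B) / ((n_A+n_B)^2 * (n_A+n_B-1)) = 4320/1584 = 2.7273.
        SD[R] = 1.6514.
Step 4: Continuity-corrected z = (R - 0.5 - E[R]) / SD[R] = (9 - 0.5 - 7.0000) / 1.6514 = 0.9083.
Step 5: Two-sided p-value via normal approximation = 2*(1 - Phi(|z|)) = 0.363722.
Step 6: alpha = 0.1. fail to reject H0.

R = 9, z = 0.9083, p = 0.363722, fail to reject H0.


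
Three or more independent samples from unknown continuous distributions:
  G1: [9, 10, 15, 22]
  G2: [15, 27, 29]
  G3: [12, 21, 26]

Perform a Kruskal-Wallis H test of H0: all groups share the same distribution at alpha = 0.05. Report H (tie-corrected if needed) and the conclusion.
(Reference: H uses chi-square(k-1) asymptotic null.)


Step 1: Combine all N = 10 observations and assign midranks.
sorted (value, group, rank): (9,G1,1), (10,G1,2), (12,G3,3), (15,G1,4.5), (15,G2,4.5), (21,G3,6), (22,G1,7), (26,G3,8), (27,G2,9), (29,G2,10)
Step 2: Sum ranks within each group.
R_1 = 14.5 (n_1 = 4)
R_2 = 23.5 (n_2 = 3)
R_3 = 17 (n_3 = 3)
Step 3: H = 12/(N(N+1)) * sum(R_i^2/n_i) - 3(N+1)
     = 12/(10*11) * (14.5^2/4 + 23.5^2/3 + 17^2/3) - 3*11
     = 0.109091 * 332.979 - 33
     = 3.325000.
Step 4: Ties present; correction factor C = 1 - 6/(10^3 - 10) = 0.993939. Corrected H = 3.325000 / 0.993939 = 3.345274.
Step 5: Under H0, H ~ chi^2(2); p-value = 0.187751.
Step 6: alpha = 0.05. fail to reject H0.

H = 3.3453, df = 2, p = 0.187751, fail to reject H0.


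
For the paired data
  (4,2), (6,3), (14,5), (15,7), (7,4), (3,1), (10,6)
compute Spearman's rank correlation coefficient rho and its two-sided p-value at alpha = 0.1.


Step 1: Rank x and y separately (midranks; no ties here).
rank(x): 4->2, 6->3, 14->6, 15->7, 7->4, 3->1, 10->5
rank(y): 2->2, 3->3, 5->5, 7->7, 4->4, 1->1, 6->6
Step 2: d_i = R_x(i) - R_y(i); compute d_i^2.
  (2-2)^2=0, (3-3)^2=0, (6-5)^2=1, (7-7)^2=0, (4-4)^2=0, (1-1)^2=0, (5-6)^2=1
sum(d^2) = 2.
Step 3: rho = 1 - 6*2 / (7*(7^2 - 1)) = 1 - 12/336 = 0.964286.
Step 4: Under H0, t = rho * sqrt((n-2)/(1-rho^2)) = 8.1408 ~ t(5).
Step 5: Two-sided p-value from the t-distribution with 5 df = 0.000454.
Step 6: alpha = 0.1. reject H0.

rho = 0.9643, p = 0.000454, reject H0 at alpha = 0.1.


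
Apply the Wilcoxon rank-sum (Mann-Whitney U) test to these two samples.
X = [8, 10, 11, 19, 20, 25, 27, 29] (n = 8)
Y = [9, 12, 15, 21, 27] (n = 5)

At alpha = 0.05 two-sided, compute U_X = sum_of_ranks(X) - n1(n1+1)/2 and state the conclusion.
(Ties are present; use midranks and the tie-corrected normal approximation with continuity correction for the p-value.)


Step 1: Combine and sort all 13 observations; assign midranks.
sorted (value, group): (8,X), (9,Y), (10,X), (11,X), (12,Y), (15,Y), (19,X), (20,X), (21,Y), (25,X), (27,X), (27,Y), (29,X)
ranks: 8->1, 9->2, 10->3, 11->4, 12->5, 15->6, 19->7, 20->8, 21->9, 25->10, 27->11.5, 27->11.5, 29->13
Step 2: Rank sum for X: R1 = 1 + 3 + 4 + 7 + 8 + 10 + 11.5 + 13 = 57.5.
Step 3: U_X = R1 - n1(n1+1)/2 = 57.5 - 8*9/2 = 57.5 - 36 = 21.5.
       U_Y = n1*n2 - U_X = 40 - 21.5 = 18.5.
Step 4: Ties are present, so use the tie-corrected normal approximation (with continuity correction) for the p-value.
Step 5: p-value = 0.883458; compare to alpha = 0.05. fail to reject H0.

U_X = 21.5, p = 0.883458, fail to reject H0 at alpha = 0.05.


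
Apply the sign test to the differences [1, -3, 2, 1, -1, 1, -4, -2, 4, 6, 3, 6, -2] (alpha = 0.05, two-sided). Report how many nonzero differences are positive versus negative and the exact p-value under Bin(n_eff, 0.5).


Step 1: Discard zero differences. Original n = 13; n_eff = number of nonzero differences = 13.
Nonzero differences (with sign): +1, -3, +2, +1, -1, +1, -4, -2, +4, +6, +3, +6, -2
Step 2: Count signs: positive = 8, negative = 5.
Step 3: Under H0: P(positive) = 0.5, so the number of positives S ~ Bin(13, 0.5).
Step 4: Two-sided exact p-value = sum of Bin(13,0.5) probabilities at or below the observed probability = 0.581055.
Step 5: alpha = 0.05. fail to reject H0.

n_eff = 13, pos = 8, neg = 5, p = 0.581055, fail to reject H0.


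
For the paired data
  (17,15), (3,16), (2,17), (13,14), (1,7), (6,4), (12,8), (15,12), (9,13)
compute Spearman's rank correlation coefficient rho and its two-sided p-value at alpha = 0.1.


Step 1: Rank x and y separately (midranks; no ties here).
rank(x): 17->9, 3->3, 2->2, 13->7, 1->1, 6->4, 12->6, 15->8, 9->5
rank(y): 15->7, 16->8, 17->9, 14->6, 7->2, 4->1, 8->3, 12->4, 13->5
Step 2: d_i = R_x(i) - R_y(i); compute d_i^2.
  (9-7)^2=4, (3-8)^2=25, (2-9)^2=49, (7-6)^2=1, (1-2)^2=1, (4-1)^2=9, (6-3)^2=9, (8-4)^2=16, (5-5)^2=0
sum(d^2) = 114.
Step 3: rho = 1 - 6*114 / (9*(9^2 - 1)) = 1 - 684/720 = 0.050000.
Step 4: Under H0, t = rho * sqrt((n-2)/(1-rho^2)) = 0.1325 ~ t(7).
Step 5: Two-sided p-value from the t-distribution with 7 df = 0.898353.
Step 6: alpha = 0.1. fail to reject H0.

rho = 0.0500, p = 0.898353, fail to reject H0 at alpha = 0.1.


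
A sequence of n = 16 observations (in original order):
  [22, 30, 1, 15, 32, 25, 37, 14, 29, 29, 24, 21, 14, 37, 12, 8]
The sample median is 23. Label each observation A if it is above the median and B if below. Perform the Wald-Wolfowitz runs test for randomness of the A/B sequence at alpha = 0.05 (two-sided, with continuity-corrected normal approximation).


Step 1: Compute median = 23; label A = above, B = below.
Labels in order: BABBAAABAAABBABB  (n_A = 8, n_B = 8)
Step 2: Count runs R = 9.
Step 3: Under H0 (random ordering), E[R] = 2*n_A*n_B/(n_A+n_B) + 1 = 2*8*8/16 + 1 = 9.0000.
        Var[R] = 2*n_A*n_B*(2*n_A*n_B - n_A - n_B) / ((n_A+n_B)^2 * (n_A+n_B-1)) = 14336/3840 = 3.7333.
        SD[R] = 1.9322.
Step 4: R = E[R], so z = 0 with no continuity correction.
Step 5: Two-sided p-value via normal approximation = 2*(1 - Phi(|z|)) = 1.000000.
Step 6: alpha = 0.05. fail to reject H0.

R = 9, z = 0.0000, p = 1.000000, fail to reject H0.


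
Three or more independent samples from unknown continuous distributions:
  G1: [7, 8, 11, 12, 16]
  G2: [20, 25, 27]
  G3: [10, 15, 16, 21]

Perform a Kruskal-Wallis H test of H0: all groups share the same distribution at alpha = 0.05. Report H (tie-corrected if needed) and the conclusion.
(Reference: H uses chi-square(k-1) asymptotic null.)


Step 1: Combine all N = 12 observations and assign midranks.
sorted (value, group, rank): (7,G1,1), (8,G1,2), (10,G3,3), (11,G1,4), (12,G1,5), (15,G3,6), (16,G1,7.5), (16,G3,7.5), (20,G2,9), (21,G3,10), (25,G2,11), (27,G2,12)
Step 2: Sum ranks within each group.
R_1 = 19.5 (n_1 = 5)
R_2 = 32 (n_2 = 3)
R_3 = 26.5 (n_3 = 4)
Step 3: H = 12/(N(N+1)) * sum(R_i^2/n_i) - 3(N+1)
     = 12/(12*13) * (19.5^2/5 + 32^2/3 + 26.5^2/4) - 3*13
     = 0.076923 * 592.946 - 39
     = 6.611218.
Step 4: Ties present; correction factor C = 1 - 6/(12^3 - 12) = 0.996503. Corrected H = 6.611218 / 0.996503 = 6.634415.
Step 5: Under H0, H ~ chi^2(2); p-value = 0.036254.
Step 6: alpha = 0.05. reject H0.

H = 6.6344, df = 2, p = 0.036254, reject H0.


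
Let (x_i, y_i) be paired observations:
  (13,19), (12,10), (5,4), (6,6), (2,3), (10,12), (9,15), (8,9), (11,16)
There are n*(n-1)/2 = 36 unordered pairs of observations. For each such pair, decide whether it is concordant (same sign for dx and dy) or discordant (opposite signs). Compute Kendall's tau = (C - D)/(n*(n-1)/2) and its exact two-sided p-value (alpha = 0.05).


Step 1: Enumerate the 36 unordered pairs (i,j) with i<j and classify each by sign(x_j-x_i) * sign(y_j-y_i).
  (1,2):dx=-1,dy=-9->C; (1,3):dx=-8,dy=-15->C; (1,4):dx=-7,dy=-13->C; (1,5):dx=-11,dy=-16->C
  (1,6):dx=-3,dy=-7->C; (1,7):dx=-4,dy=-4->C; (1,8):dx=-5,dy=-10->C; (1,9):dx=-2,dy=-3->C
  (2,3):dx=-7,dy=-6->C; (2,4):dx=-6,dy=-4->C; (2,5):dx=-10,dy=-7->C; (2,6):dx=-2,dy=+2->D
  (2,7):dx=-3,dy=+5->D; (2,8):dx=-4,dy=-1->C; (2,9):dx=-1,dy=+6->D; (3,4):dx=+1,dy=+2->C
  (3,5):dx=-3,dy=-1->C; (3,6):dx=+5,dy=+8->C; (3,7):dx=+4,dy=+11->C; (3,8):dx=+3,dy=+5->C
  (3,9):dx=+6,dy=+12->C; (4,5):dx=-4,dy=-3->C; (4,6):dx=+4,dy=+6->C; (4,7):dx=+3,dy=+9->C
  (4,8):dx=+2,dy=+3->C; (4,9):dx=+5,dy=+10->C; (5,6):dx=+8,dy=+9->C; (5,7):dx=+7,dy=+12->C
  (5,8):dx=+6,dy=+6->C; (5,9):dx=+9,dy=+13->C; (6,7):dx=-1,dy=+3->D; (6,8):dx=-2,dy=-3->C
  (6,9):dx=+1,dy=+4->C; (7,8):dx=-1,dy=-6->C; (7,9):dx=+2,dy=+1->C; (8,9):dx=+3,dy=+7->C
Step 2: C = 32, D = 4, total pairs = 36.
Step 3: tau = (C - D)/(n(n-1)/2) = (32 - 4)/36 = 0.777778.
Step 4: Exact two-sided p-value (enumerate n! = 362880 permutations of y under H0): p = 0.002425.
Step 5: alpha = 0.05. reject H0.

tau_b = 0.7778 (C=32, D=4), p = 0.002425, reject H0.


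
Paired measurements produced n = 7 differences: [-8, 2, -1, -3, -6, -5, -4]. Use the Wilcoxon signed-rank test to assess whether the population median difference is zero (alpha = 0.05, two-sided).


Step 1: Drop any zero differences (none here) and take |d_i|.
|d| = [8, 2, 1, 3, 6, 5, 4]
Step 2: Midrank |d_i| (ties get averaged ranks).
ranks: |8|->7, |2|->2, |1|->1, |3|->3, |6|->6, |5|->5, |4|->4
Step 3: Attach original signs; sum ranks with positive sign and with negative sign.
W+ = 2 = 2
W- = 7 + 1 + 3 + 6 + 5 + 4 = 26
(Check: W+ + W- = 28 should equal n(n+1)/2 = 28.)
Step 4: Test statistic W = min(W+, W-) = 2.
Step 5: No ties, so the exact null distribution over the 2^7 = 128 sign assignments gives the two-sided p-value = 0.046875.
Step 6: alpha = 0.05. reject H0.

W+ = 2, W- = 26, W = min = 2, p = 0.046875, reject H0.


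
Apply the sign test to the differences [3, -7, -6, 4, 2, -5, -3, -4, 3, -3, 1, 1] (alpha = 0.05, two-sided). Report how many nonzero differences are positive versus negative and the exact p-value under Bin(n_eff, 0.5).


Step 1: Discard zero differences. Original n = 12; n_eff = number of nonzero differences = 12.
Nonzero differences (with sign): +3, -7, -6, +4, +2, -5, -3, -4, +3, -3, +1, +1
Step 2: Count signs: positive = 6, negative = 6.
Step 3: Under H0: P(positive) = 0.5, so the number of positives S ~ Bin(12, 0.5).
Step 4: Two-sided exact p-value = sum of Bin(12,0.5) probabilities at or below the observed probability = 1.000000.
Step 5: alpha = 0.05. fail to reject H0.

n_eff = 12, pos = 6, neg = 6, p = 1.000000, fail to reject H0.


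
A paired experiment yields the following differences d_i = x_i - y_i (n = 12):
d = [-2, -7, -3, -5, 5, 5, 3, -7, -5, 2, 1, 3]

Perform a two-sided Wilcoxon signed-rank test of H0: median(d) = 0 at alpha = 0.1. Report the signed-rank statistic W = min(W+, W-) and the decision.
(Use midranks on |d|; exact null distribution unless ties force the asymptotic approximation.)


Step 1: Drop any zero differences (none here) and take |d_i|.
|d| = [2, 7, 3, 5, 5, 5, 3, 7, 5, 2, 1, 3]
Step 2: Midrank |d_i| (ties get averaged ranks).
ranks: |2|->2.5, |7|->11.5, |3|->5, |5|->8.5, |5|->8.5, |5|->8.5, |3|->5, |7|->11.5, |5|->8.5, |2|->2.5, |1|->1, |3|->5
Step 3: Attach original signs; sum ranks with positive sign and with negative sign.
W+ = 8.5 + 8.5 + 5 + 2.5 + 1 + 5 = 30.5
W- = 2.5 + 11.5 + 5 + 8.5 + 11.5 + 8.5 = 47.5
(Check: W+ + W- = 78 should equal n(n+1)/2 = 78.)
Step 4: Test statistic W = min(W+, W-) = 30.5.
Step 5: Ties in |d|, so use the tie-corrected normal approximation.
        E[W] = n(n+1)/4 = 12*13/4 = 39.
        Tie groups: |d|=2 (t=2), |d|=3 (t=3), |d|=5 (t=4), |d|=7 (t=2); sum(t^3 - t) = 96.
        Var[W] = n(n+1)(2n+1)/24 - sum(t^3-t)/48 = 3900/24 - 96/48 = 160.5.
        z = (W - E[W]) / sqrt(Var[W]) = (30.5 - 39) / 12.6689 = -0.6709.
        Two-sided p = 2*Phi(z) = 0.502261.
Step 6: alpha = 0.1. fail to reject H0.

W+ = 30.5, W- = 47.5, W = min = 30.5, p = 0.502261, fail to reject H0.


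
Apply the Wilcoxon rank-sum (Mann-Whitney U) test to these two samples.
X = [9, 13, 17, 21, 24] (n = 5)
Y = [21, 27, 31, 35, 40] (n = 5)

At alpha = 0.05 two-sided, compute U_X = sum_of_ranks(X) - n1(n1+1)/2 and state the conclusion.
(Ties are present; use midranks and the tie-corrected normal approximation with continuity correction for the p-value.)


Step 1: Combine and sort all 10 observations; assign midranks.
sorted (value, group): (9,X), (13,X), (17,X), (21,X), (21,Y), (24,X), (27,Y), (31,Y), (35,Y), (40,Y)
ranks: 9->1, 13->2, 17->3, 21->4.5, 21->4.5, 24->6, 27->7, 31->8, 35->9, 40->10
Step 2: Rank sum for X: R1 = 1 + 2 + 3 + 4.5 + 6 = 16.5.
Step 3: U_X = R1 - n1(n1+1)/2 = 16.5 - 5*6/2 = 16.5 - 15 = 1.5.
       U_Y = n1*n2 - U_X = 25 - 1.5 = 23.5.
Step 4: Ties are present, so use the tie-corrected normal approximation (with continuity correction) for the p-value.
Step 5: p-value = 0.027803; compare to alpha = 0.05. reject H0.

U_X = 1.5, p = 0.027803, reject H0 at alpha = 0.05.


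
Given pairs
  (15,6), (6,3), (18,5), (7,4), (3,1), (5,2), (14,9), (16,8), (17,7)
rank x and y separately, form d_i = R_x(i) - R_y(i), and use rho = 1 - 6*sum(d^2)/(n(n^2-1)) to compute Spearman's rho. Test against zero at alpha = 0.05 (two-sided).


Step 1: Rank x and y separately (midranks; no ties here).
rank(x): 15->6, 6->3, 18->9, 7->4, 3->1, 5->2, 14->5, 16->7, 17->8
rank(y): 6->6, 3->3, 5->5, 4->4, 1->1, 2->2, 9->9, 8->8, 7->7
Step 2: d_i = R_x(i) - R_y(i); compute d_i^2.
  (6-6)^2=0, (3-3)^2=0, (9-5)^2=16, (4-4)^2=0, (1-1)^2=0, (2-2)^2=0, (5-9)^2=16, (7-8)^2=1, (8-7)^2=1
sum(d^2) = 34.
Step 3: rho = 1 - 6*34 / (9*(9^2 - 1)) = 1 - 204/720 = 0.716667.
Step 4: Under H0, t = rho * sqrt((n-2)/(1-rho^2)) = 2.7188 ~ t(7).
Step 5: Two-sided p-value from the t-distribution with 7 df = 0.029818.
Step 6: alpha = 0.05. reject H0.

rho = 0.7167, p = 0.029818, reject H0 at alpha = 0.05.


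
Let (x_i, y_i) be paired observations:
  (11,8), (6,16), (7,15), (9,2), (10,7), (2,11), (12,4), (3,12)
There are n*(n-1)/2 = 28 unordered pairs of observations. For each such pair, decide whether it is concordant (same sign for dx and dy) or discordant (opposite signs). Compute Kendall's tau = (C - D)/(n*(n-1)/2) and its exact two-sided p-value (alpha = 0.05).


Step 1: Enumerate the 28 unordered pairs (i,j) with i<j and classify each by sign(x_j-x_i) * sign(y_j-y_i).
  (1,2):dx=-5,dy=+8->D; (1,3):dx=-4,dy=+7->D; (1,4):dx=-2,dy=-6->C; (1,5):dx=-1,dy=-1->C
  (1,6):dx=-9,dy=+3->D; (1,7):dx=+1,dy=-4->D; (1,8):dx=-8,dy=+4->D; (2,3):dx=+1,dy=-1->D
  (2,4):dx=+3,dy=-14->D; (2,5):dx=+4,dy=-9->D; (2,6):dx=-4,dy=-5->C; (2,7):dx=+6,dy=-12->D
  (2,8):dx=-3,dy=-4->C; (3,4):dx=+2,dy=-13->D; (3,5):dx=+3,dy=-8->D; (3,6):dx=-5,dy=-4->C
  (3,7):dx=+5,dy=-11->D; (3,8):dx=-4,dy=-3->C; (4,5):dx=+1,dy=+5->C; (4,6):dx=-7,dy=+9->D
  (4,7):dx=+3,dy=+2->C; (4,8):dx=-6,dy=+10->D; (5,6):dx=-8,dy=+4->D; (5,7):dx=+2,dy=-3->D
  (5,8):dx=-7,dy=+5->D; (6,7):dx=+10,dy=-7->D; (6,8):dx=+1,dy=+1->C; (7,8):dx=-9,dy=+8->D
Step 2: C = 9, D = 19, total pairs = 28.
Step 3: tau = (C - D)/(n(n-1)/2) = (9 - 19)/28 = -0.357143.
Step 4: Exact two-sided p-value (enumerate n! = 40320 permutations of y under H0): p = 0.275099.
Step 5: alpha = 0.05. fail to reject H0.

tau_b = -0.3571 (C=9, D=19), p = 0.275099, fail to reject H0.


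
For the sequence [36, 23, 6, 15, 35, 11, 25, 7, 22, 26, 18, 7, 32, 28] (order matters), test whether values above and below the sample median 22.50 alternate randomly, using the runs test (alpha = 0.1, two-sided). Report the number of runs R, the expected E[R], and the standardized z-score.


Step 1: Compute median = 22.50; label A = above, B = below.
Labels in order: AABBABABBABBAA  (n_A = 7, n_B = 7)
Step 2: Count runs R = 9.
Step 3: Under H0 (random ordering), E[R] = 2*n_A*n_B/(n_A+n_B) + 1 = 2*7*7/14 + 1 = 8.0000.
        Var[R] = 2*n_A*n_B*(2*n_A*n_B - n_A - n_B) / ((n_A+n_B)^2 * (n_A+n_B-1)) = 8232/2548 = 3.2308.
        SD[R] = 1.7974.
Step 4: Continuity-corrected z = (R - 0.5 - E[R]) / SD[R] = (9 - 0.5 - 8.0000) / 1.7974 = 0.2782.
Step 5: Two-sided p-value via normal approximation = 2*(1 - Phi(|z|)) = 0.780879.
Step 6: alpha = 0.1. fail to reject H0.

R = 9, z = 0.2782, p = 0.780879, fail to reject H0.


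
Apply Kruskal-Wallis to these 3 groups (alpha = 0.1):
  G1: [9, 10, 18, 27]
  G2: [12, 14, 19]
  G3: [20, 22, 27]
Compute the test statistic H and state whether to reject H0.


Step 1: Combine all N = 10 observations and assign midranks.
sorted (value, group, rank): (9,G1,1), (10,G1,2), (12,G2,3), (14,G2,4), (18,G1,5), (19,G2,6), (20,G3,7), (22,G3,8), (27,G1,9.5), (27,G3,9.5)
Step 2: Sum ranks within each group.
R_1 = 17.5 (n_1 = 4)
R_2 = 13 (n_2 = 3)
R_3 = 24.5 (n_3 = 3)
Step 3: H = 12/(N(N+1)) * sum(R_i^2/n_i) - 3(N+1)
     = 12/(10*11) * (17.5^2/4 + 13^2/3 + 24.5^2/3) - 3*11
     = 0.109091 * 332.979 - 33
     = 3.325000.
Step 4: Ties present; correction factor C = 1 - 6/(10^3 - 10) = 0.993939. Corrected H = 3.325000 / 0.993939 = 3.345274.
Step 5: Under H0, H ~ chi^2(2); p-value = 0.187751.
Step 6: alpha = 0.1. fail to reject H0.

H = 3.3453, df = 2, p = 0.187751, fail to reject H0.


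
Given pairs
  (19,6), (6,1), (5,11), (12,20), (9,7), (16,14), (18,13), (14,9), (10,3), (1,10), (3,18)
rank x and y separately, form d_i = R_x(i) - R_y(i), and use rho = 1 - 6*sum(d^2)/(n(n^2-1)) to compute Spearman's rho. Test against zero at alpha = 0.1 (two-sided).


Step 1: Rank x and y separately (midranks; no ties here).
rank(x): 19->11, 6->4, 5->3, 12->7, 9->5, 16->9, 18->10, 14->8, 10->6, 1->1, 3->2
rank(y): 6->3, 1->1, 11->7, 20->11, 7->4, 14->9, 13->8, 9->5, 3->2, 10->6, 18->10
Step 2: d_i = R_x(i) - R_y(i); compute d_i^2.
  (11-3)^2=64, (4-1)^2=9, (3-7)^2=16, (7-11)^2=16, (5-4)^2=1, (9-9)^2=0, (10-8)^2=4, (8-5)^2=9, (6-2)^2=16, (1-6)^2=25, (2-10)^2=64
sum(d^2) = 224.
Step 3: rho = 1 - 6*224 / (11*(11^2 - 1)) = 1 - 1344/1320 = -0.018182.
Step 4: Under H0, t = rho * sqrt((n-2)/(1-rho^2)) = -0.0546 ~ t(9).
Step 5: Two-sided p-value from the t-distribution with 9 df = 0.957685.
Step 6: alpha = 0.1. fail to reject H0.

rho = -0.0182, p = 0.957685, fail to reject H0 at alpha = 0.1.


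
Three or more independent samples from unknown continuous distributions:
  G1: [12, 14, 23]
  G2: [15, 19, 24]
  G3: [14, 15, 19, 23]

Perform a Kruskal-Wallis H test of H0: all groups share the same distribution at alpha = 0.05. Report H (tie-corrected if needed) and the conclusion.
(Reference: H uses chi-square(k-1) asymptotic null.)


Step 1: Combine all N = 10 observations and assign midranks.
sorted (value, group, rank): (12,G1,1), (14,G1,2.5), (14,G3,2.5), (15,G2,4.5), (15,G3,4.5), (19,G2,6.5), (19,G3,6.5), (23,G1,8.5), (23,G3,8.5), (24,G2,10)
Step 2: Sum ranks within each group.
R_1 = 12 (n_1 = 3)
R_2 = 21 (n_2 = 3)
R_3 = 22 (n_3 = 4)
Step 3: H = 12/(N(N+1)) * sum(R_i^2/n_i) - 3(N+1)
     = 12/(10*11) * (12^2/3 + 21^2/3 + 22^2/4) - 3*11
     = 0.109091 * 316 - 33
     = 1.472727.
Step 4: Ties present; correction factor C = 1 - 24/(10^3 - 10) = 0.975758. Corrected H = 1.472727 / 0.975758 = 1.509317.
Step 5: Under H0, H ~ chi^2(2); p-value = 0.470171.
Step 6: alpha = 0.05. fail to reject H0.

H = 1.5093, df = 2, p = 0.470171, fail to reject H0.


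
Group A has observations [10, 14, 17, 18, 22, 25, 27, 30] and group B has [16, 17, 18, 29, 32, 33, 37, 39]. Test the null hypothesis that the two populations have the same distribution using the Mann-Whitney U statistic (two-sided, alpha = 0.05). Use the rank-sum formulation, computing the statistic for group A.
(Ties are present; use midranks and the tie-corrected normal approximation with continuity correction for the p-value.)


Step 1: Combine and sort all 16 observations; assign midranks.
sorted (value, group): (10,X), (14,X), (16,Y), (17,X), (17,Y), (18,X), (18,Y), (22,X), (25,X), (27,X), (29,Y), (30,X), (32,Y), (33,Y), (37,Y), (39,Y)
ranks: 10->1, 14->2, 16->3, 17->4.5, 17->4.5, 18->6.5, 18->6.5, 22->8, 25->9, 27->10, 29->11, 30->12, 32->13, 33->14, 37->15, 39->16
Step 2: Rank sum for X: R1 = 1 + 2 + 4.5 + 6.5 + 8 + 9 + 10 + 12 = 53.
Step 3: U_X = R1 - n1(n1+1)/2 = 53 - 8*9/2 = 53 - 36 = 17.
       U_Y = n1*n2 - U_X = 64 - 17 = 47.
Step 4: Ties are present, so use the tie-corrected normal approximation (with continuity correction) for the p-value.
Step 5: p-value = 0.127247; compare to alpha = 0.05. fail to reject H0.

U_X = 17, p = 0.127247, fail to reject H0 at alpha = 0.05.


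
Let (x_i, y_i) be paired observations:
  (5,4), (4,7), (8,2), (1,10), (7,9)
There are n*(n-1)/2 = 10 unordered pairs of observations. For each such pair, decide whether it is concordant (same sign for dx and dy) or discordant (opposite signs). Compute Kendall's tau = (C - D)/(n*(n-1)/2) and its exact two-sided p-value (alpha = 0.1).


Step 1: Enumerate the 10 unordered pairs (i,j) with i<j and classify each by sign(x_j-x_i) * sign(y_j-y_i).
  (1,2):dx=-1,dy=+3->D; (1,3):dx=+3,dy=-2->D; (1,4):dx=-4,dy=+6->D; (1,5):dx=+2,dy=+5->C
  (2,3):dx=+4,dy=-5->D; (2,4):dx=-3,dy=+3->D; (2,5):dx=+3,dy=+2->C; (3,4):dx=-7,dy=+8->D
  (3,5):dx=-1,dy=+7->D; (4,5):dx=+6,dy=-1->D
Step 2: C = 2, D = 8, total pairs = 10.
Step 3: tau = (C - D)/(n(n-1)/2) = (2 - 8)/10 = -0.600000.
Step 4: Exact two-sided p-value (enumerate n! = 120 permutations of y under H0): p = 0.233333.
Step 5: alpha = 0.1. fail to reject H0.

tau_b = -0.6000 (C=2, D=8), p = 0.233333, fail to reject H0.


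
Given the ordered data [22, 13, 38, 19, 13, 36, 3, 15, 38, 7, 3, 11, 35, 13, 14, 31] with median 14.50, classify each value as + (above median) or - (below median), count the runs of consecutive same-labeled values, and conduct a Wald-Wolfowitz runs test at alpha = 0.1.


Step 1: Compute median = 14.50; label A = above, B = below.
Labels in order: ABAABABAABBBABBA  (n_A = 8, n_B = 8)
Step 2: Count runs R = 11.
Step 3: Under H0 (random ordering), E[R] = 2*n_A*n_B/(n_A+n_B) + 1 = 2*8*8/16 + 1 = 9.0000.
        Var[R] = 2*n_A*n_B*(2*n_A*n_B - n_A - n_B) / ((n_A+n_B)^2 * (n_A+n_B-1)) = 14336/3840 = 3.7333.
        SD[R] = 1.9322.
Step 4: Continuity-corrected z = (R - 0.5 - E[R]) / SD[R] = (11 - 0.5 - 9.0000) / 1.9322 = 0.7763.
Step 5: Two-sided p-value via normal approximation = 2*(1 - Phi(|z|)) = 0.437558.
Step 6: alpha = 0.1. fail to reject H0.

R = 11, z = 0.7763, p = 0.437558, fail to reject H0.


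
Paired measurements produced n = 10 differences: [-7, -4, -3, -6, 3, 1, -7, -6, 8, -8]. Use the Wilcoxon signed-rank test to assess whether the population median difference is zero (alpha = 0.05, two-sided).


Step 1: Drop any zero differences (none here) and take |d_i|.
|d| = [7, 4, 3, 6, 3, 1, 7, 6, 8, 8]
Step 2: Midrank |d_i| (ties get averaged ranks).
ranks: |7|->7.5, |4|->4, |3|->2.5, |6|->5.5, |3|->2.5, |1|->1, |7|->7.5, |6|->5.5, |8|->9.5, |8|->9.5
Step 3: Attach original signs; sum ranks with positive sign and with negative sign.
W+ = 2.5 + 1 + 9.5 = 13
W- = 7.5 + 4 + 2.5 + 5.5 + 7.5 + 5.5 + 9.5 = 42
(Check: W+ + W- = 55 should equal n(n+1)/2 = 55.)
Step 4: Test statistic W = min(W+, W-) = 13.
Step 5: Ties in |d|, so use the tie-corrected normal approximation.
        E[W] = n(n+1)/4 = 10*11/4 = 27.5.
        Tie groups: |d|=3 (t=2), |d|=6 (t=2), |d|=7 (t=2), |d|=8 (t=2); sum(t^3 - t) = 24.
        Var[W] = n(n+1)(2n+1)/24 - sum(t^3-t)/48 = 2310/24 - 24/48 = 95.75.
        z = (W - E[W]) / sqrt(Var[W]) = (13 - 27.5) / 9.7852 = -1.4818.
        Two-sided p = 2*Phi(z) = 0.138385.
Step 6: alpha = 0.05. fail to reject H0.

W+ = 13, W- = 42, W = min = 13, p = 0.138385, fail to reject H0.


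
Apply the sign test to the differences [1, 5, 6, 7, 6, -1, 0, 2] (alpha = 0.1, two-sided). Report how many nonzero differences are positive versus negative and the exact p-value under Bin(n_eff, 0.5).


Step 1: Discard zero differences. Original n = 8; n_eff = number of nonzero differences = 7.
Nonzero differences (with sign): +1, +5, +6, +7, +6, -1, +2
Step 2: Count signs: positive = 6, negative = 1.
Step 3: Under H0: P(positive) = 0.5, so the number of positives S ~ Bin(7, 0.5).
Step 4: Two-sided exact p-value = sum of Bin(7,0.5) probabilities at or below the observed probability = 0.125000.
Step 5: alpha = 0.1. fail to reject H0.

n_eff = 7, pos = 6, neg = 1, p = 0.125000, fail to reject H0.


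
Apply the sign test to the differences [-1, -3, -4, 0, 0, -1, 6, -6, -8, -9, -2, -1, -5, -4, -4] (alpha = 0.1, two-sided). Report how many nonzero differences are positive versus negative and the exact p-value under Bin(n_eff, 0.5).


Step 1: Discard zero differences. Original n = 15; n_eff = number of nonzero differences = 13.
Nonzero differences (with sign): -1, -3, -4, -1, +6, -6, -8, -9, -2, -1, -5, -4, -4
Step 2: Count signs: positive = 1, negative = 12.
Step 3: Under H0: P(positive) = 0.5, so the number of positives S ~ Bin(13, 0.5).
Step 4: Two-sided exact p-value = sum of Bin(13,0.5) probabilities at or below the observed probability = 0.003418.
Step 5: alpha = 0.1. reject H0.

n_eff = 13, pos = 1, neg = 12, p = 0.003418, reject H0.
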